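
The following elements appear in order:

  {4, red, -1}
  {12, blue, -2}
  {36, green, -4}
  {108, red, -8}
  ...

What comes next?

For the first coordinate, ×3 each step: 4, 12, 36, 108 → 324.
Colour — repeats red → blue → green: red, blue, green, red → blue.
Third coordinate: ×2 each step; -1, -2, -4, -8 → -16.
So the next element is {324, blue, -16}.

{324, blue, -16}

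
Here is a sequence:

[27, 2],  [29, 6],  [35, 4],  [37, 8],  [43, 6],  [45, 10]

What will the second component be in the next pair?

Second component — alternating steps +4, −2, +4, −2, …: 2, 6, 4, 8, 6, 10 → 8.

8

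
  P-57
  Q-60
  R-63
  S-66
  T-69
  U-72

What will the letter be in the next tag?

Letter goes P, Q, R, S, T, U → V (letters move forward 1 place in the alphabet).

V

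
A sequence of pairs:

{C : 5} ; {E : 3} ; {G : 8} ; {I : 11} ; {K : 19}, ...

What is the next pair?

{M : 30}

Letter: C, E, G, I, K → M (letters move forward 2 places in the alphabet).
Second coordinate: each term is the sum of the two before it, so 5, 3, 8, 11, 19 → 30.
Combining the parts gives {M : 30}.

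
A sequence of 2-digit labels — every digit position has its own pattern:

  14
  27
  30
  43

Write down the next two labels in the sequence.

56 then 69

First digit goes 1, 2, 3, 4 → 5 → 6 (+1 each step, mod 10).
Second digit: +3 each step, mod 10, so 4, 7, 0, 3 → 6 → 9.
Putting the parts together: 56 and then 69.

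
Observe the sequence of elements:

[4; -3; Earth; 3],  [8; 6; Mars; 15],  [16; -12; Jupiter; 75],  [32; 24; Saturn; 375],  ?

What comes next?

First component: 4, 8, 16, 32 → 64 (×2 each step).
Second component — ×(-2) each step: -3, 6, -12, 24 → -48.
Planet: runs through the planets Mercury→Neptune; Earth, Mars, Jupiter, Saturn → Uranus.
Fourth component: 3, 15, 75, 375 → 1875 (×5 each step).
Putting it together: [64; -48; Uranus; 1875].

[64; -48; Uranus; 1875]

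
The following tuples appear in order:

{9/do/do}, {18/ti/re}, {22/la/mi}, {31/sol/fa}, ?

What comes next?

{35/fa/sol}

First component — alternating steps +9, +4, +9, +4, …: 9, 18, 22, 31 → 35.
First note: runs backward through the solfège scale do→ti, so do, ti, la, sol → fa.
Second note: do, re, mi, fa → sol (runs through the solfège scale do→ti).
Putting it together: {35/fa/sol}.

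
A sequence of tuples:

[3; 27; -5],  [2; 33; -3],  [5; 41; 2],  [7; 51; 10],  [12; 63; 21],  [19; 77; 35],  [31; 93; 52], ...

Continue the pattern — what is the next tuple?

First coordinate goes 3, 2, 5, 7, 12, 19, 31 → 50 (each term is the sum of the two before it).
Second coordinate goes 27, 33, 41, 51, 63, 77, 93 → 111 (differences are 6, 8, 10, … (increasing by 2 each time)).
Third coordinate goes -5, -3, 2, 10, 21, 35, 52 → 72 (differences are 2, 5, 8, … (increasing by 3 each time)).
Combining the parts gives [50; 111; 72].

[50; 111; 72]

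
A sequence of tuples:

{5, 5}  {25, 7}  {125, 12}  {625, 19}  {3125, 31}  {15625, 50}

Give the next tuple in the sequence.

First component — ×5 each step: 5, 25, 125, 625, 3125, 15625 → 78125.
Second component: each term is the sum of the two before it; 5, 7, 12, 19, 31, 50 → 81.
Putting it together: {78125, 81}.

{78125, 81}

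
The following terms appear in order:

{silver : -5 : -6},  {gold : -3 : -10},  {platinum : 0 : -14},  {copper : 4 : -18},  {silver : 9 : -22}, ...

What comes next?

Metal: repeats silver → gold → platinum → copper; silver, gold, platinum, copper, silver → gold.
Second coordinate — differences are 2, 3, 4, … (increasing by 1 each time): -5, -3, 0, 4, 9 → 15.
Third coordinate: −4 each step; -6, -10, -14, -18, -22 → -26.
Putting it together: {gold : 15 : -26}.

{gold : 15 : -26}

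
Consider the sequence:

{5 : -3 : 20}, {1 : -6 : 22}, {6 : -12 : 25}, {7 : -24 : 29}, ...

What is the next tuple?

{13 : -48 : 34}

First value: each term is the sum of the two before it; 5, 1, 6, 7 → 13.
Second value: -3, -6, -12, -24 → -48 (×2 each step).
Third value: differences are 2, 3, 4, … (increasing by 1 each time); 20, 22, 25, 29 → 34.
Putting it together: {13 : -48 : 34}.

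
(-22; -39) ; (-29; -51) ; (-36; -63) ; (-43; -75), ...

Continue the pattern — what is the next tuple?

(-50; -87)

For the first component, −7 each step: -22, -29, -36, -43 → -50.
Second component: -39, -51, -63, -75 → -87 (−12 each step).
Putting it together: (-50; -87).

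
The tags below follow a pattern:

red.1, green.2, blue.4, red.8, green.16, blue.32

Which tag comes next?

red.64

Colour — repeats red → green → blue: red, green, blue, red, green, blue → red.
Second component goes 1, 2, 4, 8, 16, 32 → 64 (×2 each step).
So the next tag is red.64.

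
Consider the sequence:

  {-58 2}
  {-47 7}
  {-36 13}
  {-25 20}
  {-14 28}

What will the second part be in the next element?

Second part goes 2, 7, 13, 20, 28 → 37 (differences are 5, 6, 7, … (increasing by 1 each time)).

37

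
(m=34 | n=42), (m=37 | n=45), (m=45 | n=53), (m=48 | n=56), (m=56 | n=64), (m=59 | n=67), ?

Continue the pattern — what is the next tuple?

M: alternating steps +3, +8, +3, +8, …; 34, 37, 45, 48, 56, 59 → 67.
N: always 8 more than the m; 42, 45, 53, 56, 64, 67 → 75.
So the next tuple is (m=67 | n=75).

(m=67 | n=75)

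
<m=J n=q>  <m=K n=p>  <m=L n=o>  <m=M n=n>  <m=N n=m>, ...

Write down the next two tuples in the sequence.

M goes J, K, L, M, N → O → P (letters move forward 1 place in the alphabet).
N: letters move back 1 place in the alphabet; q, p, o, n, m → l → k.
So the next two tuples are <m=O n=l> and <m=P n=k>.

<m=O n=l>, <m=P n=k>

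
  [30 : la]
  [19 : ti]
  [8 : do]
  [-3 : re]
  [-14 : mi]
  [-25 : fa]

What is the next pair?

[-36 : sol]

First slot — −11 each step: 30, 19, 8, -3, -14, -25 → -36.
For the note, runs through the solfège scale do→ti: la, ti, do, re, mi, fa → sol.
Putting it together: [-36 : sol].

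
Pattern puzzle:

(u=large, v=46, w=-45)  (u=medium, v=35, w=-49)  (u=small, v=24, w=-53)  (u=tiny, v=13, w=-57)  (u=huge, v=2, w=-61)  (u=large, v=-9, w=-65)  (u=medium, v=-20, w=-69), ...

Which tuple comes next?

U: repeats large → medium → small → tiny → huge; large, medium, small, tiny, huge, large, medium → small.
V — −11 each step: 46, 35, 24, 13, 2, -9, -20 → -31.
W — −4 each step: -45, -49, -53, -57, -61, -65, -69 → -73.
Putting it together: (u=small, v=-31, w=-73).

(u=small, v=-31, w=-73)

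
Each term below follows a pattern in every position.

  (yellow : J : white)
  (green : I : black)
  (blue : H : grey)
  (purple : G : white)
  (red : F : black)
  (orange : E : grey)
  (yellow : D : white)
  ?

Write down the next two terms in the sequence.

(green : C : black), (blue : B : grey)

Colour — repeats yellow → green → blue → purple → red → orange: yellow, green, blue, purple, red, orange, yellow → green → blue.
Letter: letters move back 1 place in the alphabet; J, I, H, G, F, E, D → C → B.
Shade: repeats white → black → grey, so white, black, grey, white, black, grey, white → black → grey.
Putting the parts together: (green : C : black) and then (blue : B : grey).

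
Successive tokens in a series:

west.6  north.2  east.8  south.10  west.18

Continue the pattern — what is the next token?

north.28

Direction — repeats west → north → east → south: west, north, east, south, west → north.
Second component: 6, 2, 8, 10, 18 → 28 (each term is the sum of the two before it).
Putting it together: north.28.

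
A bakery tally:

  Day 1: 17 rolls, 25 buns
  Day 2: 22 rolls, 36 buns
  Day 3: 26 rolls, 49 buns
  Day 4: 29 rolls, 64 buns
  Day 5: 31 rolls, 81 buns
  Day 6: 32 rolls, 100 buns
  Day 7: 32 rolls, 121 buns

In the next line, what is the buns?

Buns — perfect squares: 5², 6², 7², …: 25, 36, 49, 64, 81, 100, 121 → 144.

144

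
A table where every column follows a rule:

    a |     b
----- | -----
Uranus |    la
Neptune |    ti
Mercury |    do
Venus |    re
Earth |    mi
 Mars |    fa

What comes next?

Jupiter  sol

Column a goes Uranus, Neptune, Mercury, Venus, Earth, Mars → Jupiter (runs through the planets Mercury→Neptune).
Column b — runs through the solfège scale do→ti: la, ti, do, re, mi, fa → sol.
Putting it together: Jupiter  sol.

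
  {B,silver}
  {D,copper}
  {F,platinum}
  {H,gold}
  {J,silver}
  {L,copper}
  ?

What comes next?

{N,platinum}

Letter — letters move forward 2 places in the alphabet: B, D, F, H, J, L → N.
For the metal, repeats silver → copper → platinum → gold: silver, copper, platinum, gold, silver, copper → platinum.
So the next term is {N,platinum}.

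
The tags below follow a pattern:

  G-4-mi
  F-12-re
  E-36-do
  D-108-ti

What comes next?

Letter: letters move back 1 place in the alphabet, so G, F, E, D → C.
Second component: 4, 12, 36, 108 → 324 (×3 each step).
Note: runs backward through the solfège scale do→ti; mi, re, do, ti → la.
Combining the parts gives C-324-la.

C-324-la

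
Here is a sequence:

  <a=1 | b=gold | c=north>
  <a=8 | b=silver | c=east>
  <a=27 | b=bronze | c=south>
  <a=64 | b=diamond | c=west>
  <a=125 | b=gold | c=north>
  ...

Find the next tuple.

<a=216 | b=silver | c=east>

For the a, perfect cubes: 1³, 2³, 3³, …: 1, 8, 27, 64, 125 → 216.
B — repeats gold → silver → bronze → diamond: gold, silver, bronze, diamond, gold → silver.
For the c, repeats north → east → south → west: north, east, south, west, north → east.
Combining the parts gives <a=216 | b=silver | c=east>.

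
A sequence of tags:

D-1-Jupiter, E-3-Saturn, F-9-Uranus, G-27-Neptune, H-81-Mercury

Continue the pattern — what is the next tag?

I-243-Venus

Letter goes D, E, F, G, H → I (letters move forward 1 place in the alphabet).
For the second component, ×3 each step: 1, 3, 9, 27, 81 → 243.
Planet goes Jupiter, Saturn, Uranus, Neptune, Mercury → Venus (runs through the planets Mercury→Neptune).
So the next tag is I-243-Venus.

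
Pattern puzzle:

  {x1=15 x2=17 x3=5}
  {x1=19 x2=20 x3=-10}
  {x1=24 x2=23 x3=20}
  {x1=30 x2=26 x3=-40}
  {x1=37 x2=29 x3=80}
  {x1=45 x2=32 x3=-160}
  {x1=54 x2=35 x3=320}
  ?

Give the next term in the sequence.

X1 — differences are 4, 5, 6, … (increasing by 1 each time): 15, 19, 24, 30, 37, 45, 54 → 64.
X2 goes 17, 20, 23, 26, 29, 32, 35 → 38 (+3 each step).
X3: ×(-2) each step; 5, -10, 20, -40, 80, -160, 320 → -640.
Putting it together: {x1=64 x2=38 x3=-640}.

{x1=64 x2=38 x3=-640}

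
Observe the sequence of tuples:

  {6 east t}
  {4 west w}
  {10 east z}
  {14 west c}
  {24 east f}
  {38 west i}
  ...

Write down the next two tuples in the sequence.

{62 east l}, {100 west o}

First value: each term is the sum of the two before it; 6, 4, 10, 14, 24, 38 → 62 → 100.
Direction — alternates east ↔ west: east, west, east, west, east, west → east → west.
Letter: t, w, z, c, f, i → l → o (letters move forward 3 places in the alphabet, wrapping Z→A).
Putting the parts together: {62 east l} and then {100 west o}.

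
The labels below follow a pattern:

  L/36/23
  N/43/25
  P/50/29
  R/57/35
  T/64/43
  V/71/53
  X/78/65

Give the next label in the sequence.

Letter — letters move forward 2 places in the alphabet: L, N, P, R, T, V, X → Z.
Second component goes 36, 43, 50, 57, 64, 71, 78 → 85 (+7 each step).
Third component goes 23, 25, 29, 35, 43, 53, 65 → 79 (differences are 2, 4, 6, … (increasing by 2 each time)).
So the next label is Z/85/79.

Z/85/79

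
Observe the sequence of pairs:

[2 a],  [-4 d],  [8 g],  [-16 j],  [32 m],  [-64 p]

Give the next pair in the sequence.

[128 s]

First slot: 2, -4, 8, -16, 32, -64 → 128 (×(-2) each step).
Letter: a, d, g, j, m, p → s (letters move forward 3 places in the alphabet).
Putting it together: [128 s].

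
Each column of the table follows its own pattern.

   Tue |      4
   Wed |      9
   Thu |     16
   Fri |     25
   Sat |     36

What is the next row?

Day: runs through the weekdays Mon→Sun, so Tue, Wed, Thu, Fri, Sat → Sun.
For the second component, perfect squares: 2², 3², 4², …: 4, 9, 16, 25, 36 → 49.
Putting it together: Sun  49.

Sun  49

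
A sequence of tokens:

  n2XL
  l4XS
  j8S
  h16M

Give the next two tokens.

Letter — letters move back 2 places in the alphabet: n, l, j, h → f → d.
Second component: 2, 4, 8, 16 → 32 → 64 (×2 each step).
Size: runs through clothing sizes XS→XL; XL, XS, S, M → L → XL.
So the next two tokens are f32L and d64XL.

f32L, d64XL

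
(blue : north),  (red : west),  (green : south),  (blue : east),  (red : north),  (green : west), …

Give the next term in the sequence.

(blue : south)

Colour goes blue, red, green, blue, red, green → blue (repeats blue → red → green).
Direction: repeats north → west → south → east; north, west, south, east, north, west → south.
Putting it together: (blue : south).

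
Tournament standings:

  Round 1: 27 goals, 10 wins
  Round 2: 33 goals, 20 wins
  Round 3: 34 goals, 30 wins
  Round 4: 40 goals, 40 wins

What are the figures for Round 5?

41 goals, 50 wins

Goals: alternating steps +6, +1, +6, +1, …; 27, 33, 34, 40 → 41.
Wins goes 10, 20, 30, 40 → 50 (+10 each step).
Putting it together: 41 goals, 50 wins.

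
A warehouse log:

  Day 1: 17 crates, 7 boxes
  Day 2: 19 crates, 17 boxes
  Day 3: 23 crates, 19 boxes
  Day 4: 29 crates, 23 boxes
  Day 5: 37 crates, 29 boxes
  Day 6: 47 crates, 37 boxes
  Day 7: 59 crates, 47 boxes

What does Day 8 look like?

Crates: differences are 2, 4, 6, … (increasing by 2 each time), so 17, 19, 23, 29, 37, 47, 59 → 73.
Boxes: always the previous value of the crates; 7, 17, 19, 23, 29, 37, 47 → 59.
Combining the parts gives 73 crates, 59 boxes.

73 crates, 59 boxes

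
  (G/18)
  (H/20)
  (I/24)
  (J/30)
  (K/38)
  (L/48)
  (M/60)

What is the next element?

(N/74)

Letter — letters move forward 1 place in the alphabet: G, H, I, J, K, L, M → N.
For the second value, differences are 2, 4, 6, … (increasing by 2 each time): 18, 20, 24, 30, 38, 48, 60 → 74.
Combining the parts gives (N/74).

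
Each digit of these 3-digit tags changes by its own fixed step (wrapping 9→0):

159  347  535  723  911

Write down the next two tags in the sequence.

109, 397

First digit goes 1, 3, 5, 7, 9 → 1 → 3 (+2 each step, mod 10).
Second digit goes 5, 4, 3, 2, 1 → 0 → 9 (−1 each step, mod 10).
Third digit: −2 each step, mod 10; 9, 7, 5, 3, 1 → 9 → 7.
So the next two tags are 109 and 397.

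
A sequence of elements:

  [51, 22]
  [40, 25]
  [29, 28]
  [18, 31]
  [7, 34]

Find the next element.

[-4, 37]

First entry goes 51, 40, 29, 18, 7 → -4 (−11 each step).
Second entry goes 22, 25, 28, 31, 34 → 37 (+3 each step).
Combining the parts gives [-4, 37].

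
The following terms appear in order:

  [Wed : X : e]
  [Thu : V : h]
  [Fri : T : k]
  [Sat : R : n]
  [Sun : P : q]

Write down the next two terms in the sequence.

Day: runs through the weekdays Mon→Sun; Wed, Thu, Fri, Sat, Sun → Mon → Tue.
First letter: letters move back 2 places in the alphabet, so X, V, T, R, P → N → L.
Second letter: letters move forward 3 places in the alphabet; e, h, k, n, q → t → w.
So the next two terms are [Mon : N : t] and [Tue : L : w].

[Mon : N : t], [Tue : L : w]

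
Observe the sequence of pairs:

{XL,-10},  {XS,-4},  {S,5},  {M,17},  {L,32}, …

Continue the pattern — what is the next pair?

For the size, runs through clothing sizes XS→XL: XL, XS, S, M, L → XL.
Second entry goes -10, -4, 5, 17, 32 → 50 (differences are 6, 9, 12, … (increasing by 3 each time)).
Putting it together: {XL,50}.

{XL,50}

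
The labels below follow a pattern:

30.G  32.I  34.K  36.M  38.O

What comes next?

First component: 30, 32, 34, 36, 38 → 40 (+2 each step).
Letter: letters move forward 2 places in the alphabet; G, I, K, M, O → Q.
Putting it together: 40.Q.

40.Q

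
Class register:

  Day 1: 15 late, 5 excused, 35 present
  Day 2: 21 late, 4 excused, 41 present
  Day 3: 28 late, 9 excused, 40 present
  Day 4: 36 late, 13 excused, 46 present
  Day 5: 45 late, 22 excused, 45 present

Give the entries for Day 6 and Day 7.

55 late, 35 excused, 51 present; 66 late, 57 excused, 50 present

Late goes 15, 21, 28, 36, 45 → 55 → 66 (differences are 6, 7, 8, … (increasing by 1 each time)).
Excused: 5, 4, 9, 13, 22 → 35 → 57 (each term is the sum of the two before it).
Present — alternating steps +6, −1, +6, −1, …: 35, 41, 40, 46, 45 → 51 → 50.
Putting the parts together: 55 late, 35 excused, 51 present and then 66 late, 57 excused, 50 present.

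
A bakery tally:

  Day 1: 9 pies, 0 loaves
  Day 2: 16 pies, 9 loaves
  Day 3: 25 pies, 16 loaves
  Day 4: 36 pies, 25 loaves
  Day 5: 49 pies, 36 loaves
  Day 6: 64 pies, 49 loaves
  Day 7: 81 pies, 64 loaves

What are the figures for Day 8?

100 pies, 81 loaves

Pies goes 9, 16, 25, 36, 49, 64, 81 → 100 (perfect squares: 3², 4², 5², …).
Loaves — always the previous value of the pies: 0, 9, 16, 25, 36, 49, 64 → 81.
Combining the parts gives 100 pies, 81 loaves.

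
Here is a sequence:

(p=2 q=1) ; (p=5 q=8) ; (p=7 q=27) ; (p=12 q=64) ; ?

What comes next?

(p=19 q=125)

For the p, each term is the sum of the two before it: 2, 5, 7, 12 → 19.
Q: perfect cubes: 1³, 2³, 3³, …, so 1, 8, 27, 64 → 125.
Putting it together: (p=19 q=125).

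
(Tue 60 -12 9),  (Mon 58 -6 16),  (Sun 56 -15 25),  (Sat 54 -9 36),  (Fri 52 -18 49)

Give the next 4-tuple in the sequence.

(Thu 50 -12 64)

Day: runs backward through the weekdays Mon→Sun; Tue, Mon, Sun, Sat, Fri → Thu.
For the second value, −2 each step: 60, 58, 56, 54, 52 → 50.
Third value — alternating steps +6, −9, +6, −9, …: -12, -6, -15, -9, -18 → -12.
Fourth value: perfect squares: 3², 4², 5², …, so 9, 16, 25, 36, 49 → 64.
Combining the parts gives (Thu 50 -12 64).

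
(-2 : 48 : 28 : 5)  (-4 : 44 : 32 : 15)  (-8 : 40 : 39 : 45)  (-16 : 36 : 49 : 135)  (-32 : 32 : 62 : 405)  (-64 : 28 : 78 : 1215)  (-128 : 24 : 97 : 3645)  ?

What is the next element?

First entry: ×2 each step, so -2, -4, -8, -16, -32, -64, -128 → -256.
Second entry goes 48, 44, 40, 36, 32, 28, 24 → 20 (−4 each step).
Third entry — differences are 4, 7, 10, … (increasing by 3 each time): 28, 32, 39, 49, 62, 78, 97 → 119.
For the fourth entry, ×3 each step: 5, 15, 45, 135, 405, 1215, 3645 → 10935.
So the next element is (-256 : 20 : 119 : 10935).

(-256 : 20 : 119 : 10935)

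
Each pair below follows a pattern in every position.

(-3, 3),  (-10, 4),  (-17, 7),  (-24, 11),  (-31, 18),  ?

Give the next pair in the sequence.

First slot: −7 each step; -3, -10, -17, -24, -31 → -38.
Second slot — each term is the sum of the two before it: 3, 4, 7, 11, 18 → 29.
Combining the parts gives (-38, 29).

(-38, 29)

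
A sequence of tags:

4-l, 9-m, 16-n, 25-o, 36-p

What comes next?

49-q

First component: 4, 9, 16, 25, 36 → 49 (perfect squares: 2², 3², 4², …).
For the letter, letters move forward 1 place in the alphabet: l, m, n, o, p → q.
Combining the parts gives 49-q.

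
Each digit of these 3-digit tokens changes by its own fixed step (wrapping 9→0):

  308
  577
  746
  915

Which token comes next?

First digit — +2 each step, mod 10: 3, 5, 7, 9 → 1.
Second digit — −3 each step, mod 10: 0, 7, 4, 1 → 8.
Third digit goes 8, 7, 6, 5 → 4 (−1 each step, mod 10).
So the next token is 184.

184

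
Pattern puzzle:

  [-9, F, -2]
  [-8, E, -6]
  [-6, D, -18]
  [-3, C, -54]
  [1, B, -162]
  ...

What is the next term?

[6, A, -486]

For the first slot, differences are 1, 2, 3, … (increasing by 1 each time): -9, -8, -6, -3, 1 → 6.
Letter goes F, E, D, C, B → A (letters move back 1 place in the alphabet).
Third slot: ×3 each step; -2, -6, -18, -54, -162 → -486.
Putting it together: [6, A, -486].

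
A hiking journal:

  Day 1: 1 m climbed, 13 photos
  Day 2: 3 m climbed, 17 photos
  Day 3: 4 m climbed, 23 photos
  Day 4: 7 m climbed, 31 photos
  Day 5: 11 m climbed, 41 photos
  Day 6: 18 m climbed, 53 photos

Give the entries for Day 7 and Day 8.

M climbed goes 1, 3, 4, 7, 11, 18 → 29 → 47 (each term is the sum of the two before it).
Photos: differences are 4, 6, 8, … (increasing by 2 each time), so 13, 17, 23, 31, 41, 53 → 67 → 83.
Putting the parts together: 29 m climbed, 67 photos and then 47 m climbed, 83 photos.

29 m climbed, 67 photos; 47 m climbed, 83 photos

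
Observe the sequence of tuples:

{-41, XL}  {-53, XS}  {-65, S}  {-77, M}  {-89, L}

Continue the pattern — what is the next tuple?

{-101, XL}

First slot: -41, -53, -65, -77, -89 → -101 (−12 each step).
For the size, runs through clothing sizes XS→XL: XL, XS, S, M, L → XL.
Combining the parts gives {-101, XL}.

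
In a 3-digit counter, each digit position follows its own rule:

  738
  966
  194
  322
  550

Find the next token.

788

First digit goes 7, 9, 1, 3, 5 → 7 (+2 each step, mod 10).
Second digit — +3 each step, mod 10: 3, 6, 9, 2, 5 → 8.
Third digit — −2 each step, mod 10: 8, 6, 4, 2, 0 → 8.
Combining the parts gives 788.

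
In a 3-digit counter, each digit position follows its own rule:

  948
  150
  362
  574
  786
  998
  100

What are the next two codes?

312, 524

For the first digit, +2 each step, mod 10: 9, 1, 3, 5, 7, 9, 1 → 3 → 5.
Second digit: +1 each step, mod 10; 4, 5, 6, 7, 8, 9, 0 → 1 → 2.
Third digit: +2 each step, mod 10, so 8, 0, 2, 4, 6, 8, 0 → 2 → 4.
So the next two codes are 312 and 524.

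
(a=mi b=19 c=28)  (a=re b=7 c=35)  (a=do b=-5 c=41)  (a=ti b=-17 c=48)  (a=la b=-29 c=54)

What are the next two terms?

(a=sol b=-41 c=61), (a=fa b=-53 c=67)

A: runs backward through the solfège scale do→ti; mi, re, do, ti, la → sol → fa.
B goes 19, 7, -5, -17, -29 → -41 → -53 (−12 each step).
C: alternating steps +7, +6, +7, +6, …; 28, 35, 41, 48, 54 → 61 → 67.
Putting the parts together: (a=sol b=-41 c=61) and then (a=fa b=-53 c=67).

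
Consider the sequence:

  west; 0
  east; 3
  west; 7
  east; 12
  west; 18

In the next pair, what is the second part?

Second part: 0, 3, 7, 12, 18 → 25 (differences are 3, 4, 5, … (increasing by 1 each time)).

25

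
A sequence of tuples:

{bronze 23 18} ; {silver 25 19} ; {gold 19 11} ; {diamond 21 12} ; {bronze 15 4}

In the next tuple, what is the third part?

Third part goes 18, 19, 11, 12, 4 → 5 (alternating steps +1, −8, +1, −8, …).

5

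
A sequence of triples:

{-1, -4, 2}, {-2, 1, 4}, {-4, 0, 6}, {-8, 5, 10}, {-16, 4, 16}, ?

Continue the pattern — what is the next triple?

{-32, 9, 26}

For the first component, ×2 each step: -1, -2, -4, -8, -16 → -32.
Second component: alternating steps +5, −1, +5, −1, …; -4, 1, 0, 5, 4 → 9.
Third component: each term is the sum of the two before it; 2, 4, 6, 10, 16 → 26.
Combining the parts gives {-32, 9, 26}.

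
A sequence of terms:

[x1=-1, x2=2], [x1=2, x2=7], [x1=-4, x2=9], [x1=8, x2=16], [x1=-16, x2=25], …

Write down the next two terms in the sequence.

X1 — ×(-2) each step: -1, 2, -4, 8, -16 → 32 → -64.
X2: each term is the sum of the two before it, so 2, 7, 9, 16, 25 → 41 → 66.
Putting the parts together: [x1=32, x2=41] and then [x1=-64, x2=66].

[x1=32, x2=41], [x1=-64, x2=66]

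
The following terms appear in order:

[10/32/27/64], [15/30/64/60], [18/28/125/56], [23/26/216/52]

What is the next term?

[26/24/343/48]

For the first coordinate, alternating steps +5, +3, +5, +3, …: 10, 15, 18, 23 → 26.
For the second coordinate, −2 each step: 32, 30, 28, 26 → 24.
Third coordinate: perfect cubes: 3³, 4³, 5³, …, so 27, 64, 125, 216 → 343.
Fourth coordinate — always 2 × the second coordinate: 64, 60, 56, 52 → 48.
Putting it together: [26/24/343/48].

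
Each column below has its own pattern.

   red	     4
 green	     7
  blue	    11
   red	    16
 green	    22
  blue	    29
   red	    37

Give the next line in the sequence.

green  46

Colour goes red, green, blue, red, green, blue, red → green (repeats red → green → blue).
For the second component, differences are 3, 4, 5, … (increasing by 1 each time): 4, 7, 11, 16, 22, 29, 37 → 46.
Combining the parts gives green  46.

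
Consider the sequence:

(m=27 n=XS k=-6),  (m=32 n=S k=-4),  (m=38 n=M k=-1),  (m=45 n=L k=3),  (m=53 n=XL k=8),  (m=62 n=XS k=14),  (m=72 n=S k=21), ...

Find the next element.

M: differences are 5, 6, 7, … (increasing by 1 each time); 27, 32, 38, 45, 53, 62, 72 → 83.
N — repeats XS → S → M → L → XL: XS, S, M, L, XL, XS, S → M.
K: differences are 2, 3, 4, … (increasing by 1 each time), so -6, -4, -1, 3, 8, 14, 21 → 29.
Combining the parts gives (m=83 n=M k=29).

(m=83 n=M k=29)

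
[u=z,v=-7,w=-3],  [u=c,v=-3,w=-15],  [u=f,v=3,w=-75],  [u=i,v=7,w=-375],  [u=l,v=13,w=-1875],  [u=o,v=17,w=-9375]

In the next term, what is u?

U: letters move forward 3 places in the alphabet, wrapping Z→A; z, c, f, i, l, o → r.
V: alternating steps +4, +6, +4, +6, …; -7, -3, 3, 7, 13, 17 → 23.
W: ×5 each step; -3, -15, -75, -375, -1875, -9375 → -46875.

r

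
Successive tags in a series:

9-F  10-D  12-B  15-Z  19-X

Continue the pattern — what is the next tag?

24-V

First component: differences are 1, 2, 3, … (increasing by 1 each time), so 9, 10, 12, 15, 19 → 24.
For the letter, letters move back 2 places in the alphabet, wrapping A→Z: F, D, B, Z, X → V.
Putting it together: 24-V.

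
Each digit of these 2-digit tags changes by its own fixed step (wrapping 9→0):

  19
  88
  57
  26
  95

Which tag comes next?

First digit: −3 each step, mod 10, so 1, 8, 5, 2, 9 → 6.
Second digit: −1 each step, mod 10, so 9, 8, 7, 6, 5 → 4.
So the next tag is 64.

64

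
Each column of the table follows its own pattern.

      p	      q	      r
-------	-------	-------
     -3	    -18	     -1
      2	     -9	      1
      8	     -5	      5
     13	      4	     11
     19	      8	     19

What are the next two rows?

Column p: alternating steps +5, +6, +5, +6, …, so -3, 2, 8, 13, 19 → 24 → 30.
Column q goes -18, -9, -5, 4, 8 → 17 → 21 (alternating steps +9, +4, +9, +4, …).
Column r: differences are 2, 4, 6, … (increasing by 2 each time), so -1, 1, 5, 11, 19 → 29 → 41.
So the next two rows are 24  17  29 and 30  21  41.

24  17  29; 30  21  41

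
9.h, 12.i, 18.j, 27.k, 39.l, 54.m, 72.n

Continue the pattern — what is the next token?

First component: differences are 3, 6, 9, … (increasing by 3 each time), so 9, 12, 18, 27, 39, 54, 72 → 93.
Letter: h, i, j, k, l, m, n → o (letters move forward 1 place in the alphabet).
Putting it together: 93.o.

93.o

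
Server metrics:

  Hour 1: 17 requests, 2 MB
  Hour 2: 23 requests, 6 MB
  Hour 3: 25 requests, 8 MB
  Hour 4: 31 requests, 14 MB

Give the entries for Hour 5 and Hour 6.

33 requests, 22 MB; 39 requests, 36 MB

Requests: alternating steps +6, +2, +6, +2, …; 17, 23, 25, 31 → 33 → 39.
MB goes 2, 6, 8, 14 → 22 → 36 (each term is the sum of the two before it).
So the next two lines are 33 requests, 22 MB and 39 requests, 36 MB.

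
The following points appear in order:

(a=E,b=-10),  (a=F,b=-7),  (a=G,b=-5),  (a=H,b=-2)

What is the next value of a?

For the a, letters move forward 1 place in the alphabet: E, F, G, H → I.
B: alternating steps +3, +2, +3, +2, …; -10, -7, -5, -2 → 0.

I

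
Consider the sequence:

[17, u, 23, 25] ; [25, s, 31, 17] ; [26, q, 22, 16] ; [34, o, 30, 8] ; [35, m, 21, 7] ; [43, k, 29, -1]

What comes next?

First component goes 17, 25, 26, 34, 35, 43 → 44 (alternating steps +8, +1, +8, +1, …).
Letter: letters move back 2 places in the alphabet, so u, s, q, o, m, k → i.
For the third component, alternating steps +8, −9, +8, −9, …: 23, 31, 22, 30, 21, 29 → 20.
Fourth component — together with the first component always sums to 42: 25, 17, 16, 8, 7, -1 → -2.
Putting it together: [44, i, 20, -2].

[44, i, 20, -2]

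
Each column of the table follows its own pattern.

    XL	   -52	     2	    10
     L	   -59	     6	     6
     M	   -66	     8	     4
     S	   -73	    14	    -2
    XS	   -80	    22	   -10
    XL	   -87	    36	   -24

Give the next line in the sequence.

L  -94  58  -46

Size: repeats XL → L → M → S → XS; XL, L, M, S, XS, XL → L.
For the second component, −7 each step: -52, -59, -66, -73, -80, -87 → -94.
Third component: each term is the sum of the two before it; 2, 6, 8, 14, 22, 36 → 58.
Fourth component goes 10, 6, 4, -2, -10, -24 → -46 (together with the third component always sums to 12).
Putting it together: L  -94  58  -46.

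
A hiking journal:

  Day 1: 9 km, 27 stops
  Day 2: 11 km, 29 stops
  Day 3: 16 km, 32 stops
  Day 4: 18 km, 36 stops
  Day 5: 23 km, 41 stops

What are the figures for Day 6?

25 km, 47 stops

Km goes 9, 11, 16, 18, 23 → 25 (alternating steps +2, +5, +2, +5, …).
Stops — differences are 2, 3, 4, … (increasing by 1 each time): 27, 29, 32, 36, 41 → 47.
Combining the parts gives 25 km, 47 stops.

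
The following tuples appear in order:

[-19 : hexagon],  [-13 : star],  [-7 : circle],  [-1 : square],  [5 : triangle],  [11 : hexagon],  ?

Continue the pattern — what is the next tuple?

[17 : star]

First component goes -19, -13, -7, -1, 5, 11 → 17 (+6 each step).
Shape: repeats hexagon → star → circle → square → triangle; hexagon, star, circle, square, triangle, hexagon → star.
So the next tuple is [17 : star].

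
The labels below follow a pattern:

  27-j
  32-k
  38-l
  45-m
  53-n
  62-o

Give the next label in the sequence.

First component: differences are 5, 6, 7, … (increasing by 1 each time); 27, 32, 38, 45, 53, 62 → 72.
For the letter, letters move forward 1 place in the alphabet: j, k, l, m, n, o → p.
So the next label is 72-p.

72-p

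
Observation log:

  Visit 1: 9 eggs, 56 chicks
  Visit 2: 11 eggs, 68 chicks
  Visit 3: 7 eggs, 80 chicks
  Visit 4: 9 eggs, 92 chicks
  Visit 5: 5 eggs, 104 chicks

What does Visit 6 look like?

Eggs — alternating steps +2, −4, +2, −4, …: 9, 11, 7, 9, 5 → 7.
Chicks: +12 each step; 56, 68, 80, 92, 104 → 116.
So the next record is 7 eggs, 116 chicks.

7 eggs, 116 chicks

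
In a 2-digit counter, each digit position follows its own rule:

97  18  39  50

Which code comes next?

For the first digit, +2 each step, mod 10: 9, 1, 3, 5 → 7.
Second digit goes 7, 8, 9, 0 → 1 (+1 each step, mod 10).
So the next code is 71.

71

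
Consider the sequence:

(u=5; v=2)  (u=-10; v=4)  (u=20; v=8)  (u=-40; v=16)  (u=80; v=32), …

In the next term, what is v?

64

U goes 5, -10, 20, -40, 80 → -160 (×(-2) each step).
V — ×2 each step: 2, 4, 8, 16, 32 → 64.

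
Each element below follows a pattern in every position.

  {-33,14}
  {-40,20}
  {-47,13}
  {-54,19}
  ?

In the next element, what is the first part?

-61

For the first part, −7 each step: -33, -40, -47, -54 → -61.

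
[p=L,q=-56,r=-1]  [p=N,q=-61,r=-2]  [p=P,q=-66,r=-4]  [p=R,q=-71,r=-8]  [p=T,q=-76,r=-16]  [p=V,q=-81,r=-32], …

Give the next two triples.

P: L, N, P, R, T, V → X → Z (letters move forward 2 places in the alphabet).
Q: −5 each step; -56, -61, -66, -71, -76, -81 → -86 → -91.
R: -1, -2, -4, -8, -16, -32 → -64 → -128 (×2 each step).
So the next two triples are [p=X,q=-86,r=-64] and [p=Z,q=-91,r=-128].

[p=X,q=-86,r=-64], [p=Z,q=-91,r=-128]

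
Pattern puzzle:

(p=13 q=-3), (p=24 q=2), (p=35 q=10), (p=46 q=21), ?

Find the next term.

For the p, +11 each step: 13, 24, 35, 46 → 57.
Q: differences are 5, 8, 11, … (increasing by 3 each time), so -3, 2, 10, 21 → 35.
Putting it together: (p=57 q=35).

(p=57 q=35)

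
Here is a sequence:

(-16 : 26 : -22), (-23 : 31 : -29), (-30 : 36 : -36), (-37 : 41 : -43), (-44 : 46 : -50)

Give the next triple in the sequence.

(-51 : 51 : -57)

First component — −7 each step: -16, -23, -30, -37, -44 → -51.
Second component: +5 each step; 26, 31, 36, 41, 46 → 51.
Third component goes -22, -29, -36, -43, -50 → -57 (always 6 less than the first component).
Putting it together: (-51 : 51 : -57).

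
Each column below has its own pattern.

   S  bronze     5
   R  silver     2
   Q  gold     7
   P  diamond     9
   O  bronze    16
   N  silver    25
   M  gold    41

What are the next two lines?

L  diamond  66; K  bronze  107

Letter — letters move back 1 place in the alphabet: S, R, Q, P, O, N, M → L → K.
Rank goes bronze, silver, gold, diamond, bronze, silver, gold → diamond → bronze (repeats bronze → silver → gold → diamond).
Third component goes 5, 2, 7, 9, 16, 25, 41 → 66 → 107 (each term is the sum of the two before it).
Putting the parts together: L  diamond  66 and then K  bronze  107.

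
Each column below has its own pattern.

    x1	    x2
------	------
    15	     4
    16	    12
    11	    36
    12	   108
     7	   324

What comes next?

For the column x1, alternating steps +1, −5, +1, −5, …: 15, 16, 11, 12, 7 → 8.
Column x2: ×3 each step; 4, 12, 36, 108, 324 → 972.
Combining the parts gives 8  972.

8  972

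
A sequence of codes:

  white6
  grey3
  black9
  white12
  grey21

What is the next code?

For the shade, repeats white → grey → black: white, grey, black, white, grey → black.
Second component: 6, 3, 9, 12, 21 → 33 (each term is the sum of the two before it).
So the next code is black33.

black33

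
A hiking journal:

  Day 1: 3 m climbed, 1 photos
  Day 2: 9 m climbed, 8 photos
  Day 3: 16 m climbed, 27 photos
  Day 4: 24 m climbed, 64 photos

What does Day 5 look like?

M climbed: differences are 6, 7, 8, … (increasing by 1 each time); 3, 9, 16, 24 → 33.
Photos: perfect cubes: 1³, 2³, 3³, …; 1, 8, 27, 64 → 125.
Combining the parts gives 33 m climbed, 125 photos.

33 m climbed, 125 photos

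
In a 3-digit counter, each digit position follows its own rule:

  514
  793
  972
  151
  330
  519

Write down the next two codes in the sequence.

798, 977

First digit — +2 each step, mod 10: 5, 7, 9, 1, 3, 5 → 7 → 9.
Second digit goes 1, 9, 7, 5, 3, 1 → 9 → 7 (−2 each step, mod 10).
Third digit: −1 each step, mod 10, so 4, 3, 2, 1, 0, 9 → 8 → 7.
So the next two codes are 798 and 977.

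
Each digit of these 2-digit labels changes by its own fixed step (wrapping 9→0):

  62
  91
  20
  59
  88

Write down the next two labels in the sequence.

First digit: +3 each step, mod 10; 6, 9, 2, 5, 8 → 1 → 4.
Second digit — −1 each step, mod 10: 2, 1, 0, 9, 8 → 7 → 6.
So the next two labels are 17 and 46.

17 then 46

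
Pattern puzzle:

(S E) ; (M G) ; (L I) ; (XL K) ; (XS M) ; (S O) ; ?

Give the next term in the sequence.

Size goes S, M, L, XL, XS, S → M (repeats S → M → L → XL → XS).
For the letter, letters move forward 2 places in the alphabet: E, G, I, K, M, O → Q.
So the next term is (M Q).

(M Q)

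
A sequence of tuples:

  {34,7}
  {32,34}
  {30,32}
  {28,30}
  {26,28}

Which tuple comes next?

{24,26}

For the first value, −2 each step: 34, 32, 30, 28, 26 → 24.
Second value — always the previous value of the first value: 7, 34, 32, 30, 28 → 26.
Putting it together: {24,26}.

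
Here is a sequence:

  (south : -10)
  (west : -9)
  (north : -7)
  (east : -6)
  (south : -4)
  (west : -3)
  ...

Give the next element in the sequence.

For the direction, repeats south → west → north → east: south, west, north, east, south, west → north.
Second slot: alternating steps +1, +2, +1, +2, …; -10, -9, -7, -6, -4, -3 → -1.
So the next element is (north : -1).

(north : -1)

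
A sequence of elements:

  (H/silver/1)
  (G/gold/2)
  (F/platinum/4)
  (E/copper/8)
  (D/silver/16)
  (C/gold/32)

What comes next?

Letter: letters move back 1 place in the alphabet, so H, G, F, E, D, C → B.
Metal: silver, gold, platinum, copper, silver, gold → platinum (repeats silver → gold → platinum → copper).
Third component goes 1, 2, 4, 8, 16, 32 → 64 (×2 each step).
Putting it together: (B/platinum/64).

(B/platinum/64)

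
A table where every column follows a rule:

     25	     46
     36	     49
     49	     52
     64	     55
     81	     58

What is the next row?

100  61

For the first component, perfect squares: 5², 6², 7², …: 25, 36, 49, 64, 81 → 100.
Second component: 46, 49, 52, 55, 58 → 61 (+3 each step).
Putting it together: 100  61.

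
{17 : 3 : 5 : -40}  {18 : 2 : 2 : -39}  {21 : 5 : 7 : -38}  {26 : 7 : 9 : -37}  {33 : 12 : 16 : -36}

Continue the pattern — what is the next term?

{42 : 19 : 25 : -35}

First coordinate goes 17, 18, 21, 26, 33 → 42 (differences are 1, 3, 5, … (increasing by 2 each time)).
Second coordinate: each term is the sum of the two before it, so 3, 2, 5, 7, 12 → 19.
Third coordinate — each term is the sum of the two before it: 5, 2, 7, 9, 16 → 25.
Fourth coordinate: +1 each step; -40, -39, -38, -37, -36 → -35.
Combining the parts gives {42 : 19 : 25 : -35}.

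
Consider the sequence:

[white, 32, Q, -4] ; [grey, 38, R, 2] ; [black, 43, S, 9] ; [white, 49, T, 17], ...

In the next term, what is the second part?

54

For the second part, alternating steps +6, +5, +6, +5, …: 32, 38, 43, 49 → 54.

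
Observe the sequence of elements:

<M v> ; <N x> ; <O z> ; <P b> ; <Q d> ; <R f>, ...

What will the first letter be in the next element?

S

First letter: letters move forward 1 place in the alphabet; M, N, O, P, Q, R → S.
Second letter: letters move forward 2 places in the alphabet, wrapping Z→A; v, x, z, b, d, f → h.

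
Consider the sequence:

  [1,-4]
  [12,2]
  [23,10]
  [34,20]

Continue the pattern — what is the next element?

First part goes 1, 12, 23, 34 → 45 (+11 each step).
Second part — differences are 6, 8, 10, … (increasing by 2 each time): -4, 2, 10, 20 → 32.
Combining the parts gives [45,32].

[45,32]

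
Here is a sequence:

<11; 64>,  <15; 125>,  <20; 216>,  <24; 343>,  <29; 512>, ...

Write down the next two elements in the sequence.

<33; 729>, <38; 1000>

First slot goes 11, 15, 20, 24, 29 → 33 → 38 (alternating steps +4, +5, +4, +5, …).
Second slot goes 64, 125, 216, 343, 512 → 729 → 1000 (perfect cubes: 4³, 5³, 6³, …).
Putting the parts together: <33; 729> and then <38; 1000>.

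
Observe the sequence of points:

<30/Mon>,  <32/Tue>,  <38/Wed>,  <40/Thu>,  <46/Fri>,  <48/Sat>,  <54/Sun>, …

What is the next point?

First coordinate goes 30, 32, 38, 40, 46, 48, 54 → 56 (alternating steps +2, +6, +2, +6, …).
For the day, runs through the weekdays Mon→Sun: Mon, Tue, Wed, Thu, Fri, Sat, Sun → Mon.
Combining the parts gives <56/Mon>.

<56/Mon>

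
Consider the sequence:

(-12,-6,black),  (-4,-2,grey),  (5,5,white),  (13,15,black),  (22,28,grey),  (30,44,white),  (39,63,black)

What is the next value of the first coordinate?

47

First coordinate: alternating steps +8, +9, +8, +9, …, so -12, -4, 5, 13, 22, 30, 39 → 47.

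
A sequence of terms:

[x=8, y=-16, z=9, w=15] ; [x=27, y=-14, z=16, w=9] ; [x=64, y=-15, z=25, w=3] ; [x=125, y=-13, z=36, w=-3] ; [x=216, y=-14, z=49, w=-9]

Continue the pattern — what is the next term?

[x=343, y=-12, z=64, w=-15]

X: perfect cubes: 2³, 3³, 4³, …, so 8, 27, 64, 125, 216 → 343.
Y goes -16, -14, -15, -13, -14 → -12 (alternating steps +2, −1, +2, −1, …).
Z goes 9, 16, 25, 36, 49 → 64 (perfect squares: 3², 4², 5², …).
For the w, −6 each step: 15, 9, 3, -3, -9 → -15.
Combining the parts gives [x=343, y=-12, z=64, w=-15].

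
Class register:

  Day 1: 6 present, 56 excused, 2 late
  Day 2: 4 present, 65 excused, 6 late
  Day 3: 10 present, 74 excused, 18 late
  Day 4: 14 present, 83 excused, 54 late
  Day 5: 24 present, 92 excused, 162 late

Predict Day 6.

38 present, 101 excused, 486 late

Present: 6, 4, 10, 14, 24 → 38 (each term is the sum of the two before it).
Excused: +9 each step, so 56, 65, 74, 83, 92 → 101.
Late: ×3 each step, so 2, 6, 18, 54, 162 → 486.
Putting it together: 38 present, 101 excused, 486 late.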